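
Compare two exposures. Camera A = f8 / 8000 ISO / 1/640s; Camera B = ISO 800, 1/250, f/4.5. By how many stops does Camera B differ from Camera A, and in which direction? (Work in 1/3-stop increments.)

1/3 stop darker

Aperture: f/8 → f/7.1 → f/6.3 → f/5.6 → f/5 → f/4.5 — 1 2/3 stops opened up (brighter).
Shutter speed: 1/640 → 1/500 → 1/400 → 1/320 → 1/250 — 1 1/3 stops longer (brighter).
ISO: 8000 → 6400 → 5000 → 4000 → 3200 → 2500 → 2000 → 1600 → 1250 → 1000 → 800 — 3 1/3 stops lower (darker).
Net: +1 2/3 +1 1/3 −3 1/3 = −1/3 stops.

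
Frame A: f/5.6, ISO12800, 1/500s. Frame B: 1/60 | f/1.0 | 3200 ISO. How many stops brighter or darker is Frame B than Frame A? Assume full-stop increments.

6 stops brighter

Aperture: f/5.6 → f/4 → f/2.8 → f/2 → f/1.4 → f/1.0 — 5 stops opened up (brighter).
Shutter speed: 1/500 → 1/250 → 1/125 → 1/60 — 3 stops slower (brighter).
ISO: 12800 → 6400 → 3200 — 2 stops dropped (darker).
Net: +5 +3 −2 = +6 stops.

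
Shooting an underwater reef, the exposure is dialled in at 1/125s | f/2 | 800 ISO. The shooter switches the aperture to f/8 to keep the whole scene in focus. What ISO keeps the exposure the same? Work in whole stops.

ISO 12800

Aperture: f/2 → f/2.8 → f/4 → f/5.6 → f/8 — 4 stops narrower (darker).
Need 4 stops brighter from the ISO: 800 → 1600 → 3200 → 6400 → 12800.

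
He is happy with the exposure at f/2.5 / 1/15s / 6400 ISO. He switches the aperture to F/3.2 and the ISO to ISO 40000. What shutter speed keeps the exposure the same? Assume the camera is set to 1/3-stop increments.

Aperture: f/2.5 → f/2.8 → f/3.2 — 2/3 stop stopped down (darker).
ISO: 6400 → 8000 → 10000 → 12800 → 16000 → 20000 → 25600 → 32000 → 40000 — 2 2/3 stops raised (brighter).
Net change so far: 2 stops brighter. Offset with the shutter speed: 1/15 → 1/20 → 1/25 → 1/30 → 1/40 → 1/50 → 1/60.

1/60s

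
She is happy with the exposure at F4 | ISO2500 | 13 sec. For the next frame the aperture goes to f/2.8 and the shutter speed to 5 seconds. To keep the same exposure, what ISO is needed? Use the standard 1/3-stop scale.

ISO 3200

Aperture: f/4 → f/3.5 → f/3.2 → f/2.8 — 1 stop opened up (brighter).
Shutter speed: 13 → 10 → 8 → 6 → 5 — 1 1/3 stops shorter (darker).
Net change so far: 1/3 stop darker. Offset with the ISO: 2500 → 3200.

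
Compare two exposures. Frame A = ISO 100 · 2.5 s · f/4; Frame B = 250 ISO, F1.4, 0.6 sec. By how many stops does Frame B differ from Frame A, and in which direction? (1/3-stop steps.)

2 1/3 stops brighter

Aperture: f/4 → f/3.5 → f/3.2 → f/2.8 → f/2.5 → f/2.2 → f/2 → f/1.8 → f/1.6 → f/1.4 — 3 stops larger aperture (brighter).
Shutter speed: 2.5 → 2 → 1.6 → 1.3 → 1 → 0.8 → 0.6 — 2 stops faster (darker).
ISO: 100 → 125 → 160 → 200 → 250 — 1 1/3 stops higher (brighter).
Net: +3 −2 +1 1/3 = +2 1/3 stops.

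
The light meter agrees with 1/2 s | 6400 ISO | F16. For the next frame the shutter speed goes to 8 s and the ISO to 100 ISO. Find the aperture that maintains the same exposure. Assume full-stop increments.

Shutter speed: 1/2 → 1 → 2 → 4 → 8 — 4 stops slower (brighter).
ISO: 6400 → 3200 → 1600 → 800 → 400 → 200 → 100 — 6 stops dropped (darker).
Net change so far: 2 stops darker. Offset with the aperture: f/16 → f/11 → f/8.

f/8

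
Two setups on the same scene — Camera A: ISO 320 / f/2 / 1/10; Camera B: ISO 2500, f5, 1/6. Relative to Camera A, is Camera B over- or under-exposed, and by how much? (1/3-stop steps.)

Aperture: f/2 → f/2.2 → f/2.5 → f/2.8 → f/3.2 → f/3.5 → f/4 → f/4.5 → f/5 — 2 2/3 stops stopped down (darker).
Shutter speed: 1/10 → 1/8 → 1/6 — 2/3 stop slower (brighter).
ISO: 320 → 400 → 500 → 640 → 800 → 1000 → 1250 → 1600 → 2000 → 2500 — 3 stops higher (brighter).
Net: −2 2/3 +2/3 +3 = +1 stop.

1 stop brighter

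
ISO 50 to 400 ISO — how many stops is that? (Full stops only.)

3 stops

50 → 100 → 200 → 400 — count the steps: 3 stops.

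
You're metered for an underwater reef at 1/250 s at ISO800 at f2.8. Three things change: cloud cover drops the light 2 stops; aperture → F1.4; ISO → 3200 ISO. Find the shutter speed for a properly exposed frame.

Scene light: 2 stops darker.
Aperture: f/2.8 → f/2 → f/1.4 — 2 stops wider (brighter).
ISO: 800 → 1600 → 3200 — 2 stops higher (brighter).
Net so far: 2 stops brighter. Shutter speed: 1/250 → 1/500 → 1/1000.

1/1000s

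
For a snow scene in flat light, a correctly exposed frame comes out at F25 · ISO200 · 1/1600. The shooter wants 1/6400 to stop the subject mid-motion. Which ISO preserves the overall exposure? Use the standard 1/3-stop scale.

ISO 800

Shutter speed: 1/1600 → 1/2000 → 1/2500 → 1/3200 → 1/4000 → 1/5000 → 1/6400 — 2 stops faster (darker).
Need 2 stops brighter from the ISO: 200 → 250 → 320 → 400 → 500 → 640 → 800.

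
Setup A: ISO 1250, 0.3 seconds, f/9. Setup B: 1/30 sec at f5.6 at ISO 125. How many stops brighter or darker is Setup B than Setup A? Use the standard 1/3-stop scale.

Aperture: f/9 → f/8 → f/7.1 → f/6.3 → f/5.6 — 1 1/3 stops wider (brighter).
Shutter speed: 0.3 → 1/4 → 1/5 → 1/6 → 1/8 → 1/10 → 1/13 → 1/15 → 1/20 → 1/25 → 1/30 — 3 1/3 stops faster (darker).
ISO: 1250 → 1000 → 800 → 640 → 500 → 400 → 320 → 250 → 200 → 160 → 125 — 3 1/3 stops dropped (darker).
Net: +1 1/3 −3 1/3 −3 1/3 = −5 1/3 stops.

5 1/3 stops darker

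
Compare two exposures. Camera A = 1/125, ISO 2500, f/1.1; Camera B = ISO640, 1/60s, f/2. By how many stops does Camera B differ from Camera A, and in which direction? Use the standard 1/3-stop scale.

Aperture: f/1.1 → f/1.2 → f/1.4 → f/1.6 → f/1.8 → f/2 — 1 2/3 stops narrower (darker).
Shutter speed: 1/125 → 1/100 → 1/80 → 1/60 — 1 stop slower (brighter).
ISO: 2500 → 2000 → 1600 → 1250 → 1000 → 800 → 640 — 2 stops lower (darker).
Net: −1 2/3 +1 −2 = −2 2/3 stops.

2 2/3 stops darker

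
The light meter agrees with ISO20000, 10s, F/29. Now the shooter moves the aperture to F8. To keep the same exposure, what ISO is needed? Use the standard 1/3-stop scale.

Aperture: f/29 → f/25 → f/22 → f/20 → f/18 → f/16 → f/14 → f/13 → f/11 → f/10 → f/9 → f/8 — 3 2/3 stops larger aperture (brighter).
Need 3 2/3 stops darker from the ISO: 20000 → 16000 → 12800 → 10000 → 8000 → 6400 → 5000 → 4000 → 3200 → 2500 → 2000 → 1600.

ISO 1600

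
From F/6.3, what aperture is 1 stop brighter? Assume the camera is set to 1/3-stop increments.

f/4.5

Aperture: f/6.3 → f/5.6 → f/5 → f/4.5 — 1 stop opened up (brighter).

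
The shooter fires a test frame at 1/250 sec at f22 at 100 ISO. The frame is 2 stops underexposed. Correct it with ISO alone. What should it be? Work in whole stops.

ISO 400

Underexposed by 2 stops → need 2 stops brighter.
ISO: 100 → 200 → 400.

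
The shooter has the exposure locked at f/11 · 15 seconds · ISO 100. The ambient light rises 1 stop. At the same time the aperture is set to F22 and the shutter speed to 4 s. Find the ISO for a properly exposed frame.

Scene light: 1 stop brighter.
Aperture: f/11 → f/16 → f/22 — 2 stops narrower (darker).
Shutter speed: 15 → 8 → 4 — 2 stops shorter (darker).
Net so far: 3 stops darker. ISO: 100 → 200 → 400 → 800.

ISO 800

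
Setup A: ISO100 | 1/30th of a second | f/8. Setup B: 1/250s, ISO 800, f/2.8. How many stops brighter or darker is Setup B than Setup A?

Aperture: f/8 → f/5.6 → f/4 → f/2.8 — 3 stops opened up (brighter).
Shutter speed: 1/30 → 1/60 → 1/125 → 1/250 — 3 stops shorter (darker).
ISO: 100 → 200 → 400 → 800 — 3 stops higher (brighter).
Net: +3 −3 +3 = +3 stops.

3 stops brighter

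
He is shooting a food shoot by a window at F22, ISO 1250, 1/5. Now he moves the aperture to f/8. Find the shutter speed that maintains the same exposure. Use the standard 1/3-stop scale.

Aperture: f/22 → f/20 → f/18 → f/16 → f/14 → f/13 → f/11 → f/10 → f/9 → f/8 — 3 stops larger aperture (brighter).
Need 3 stops darker from the shutter speed: 1/5 → 1/6 → 1/8 → 1/10 → 1/13 → 1/15 → 1/20 → 1/25 → 1/30 → 1/40.

1/40s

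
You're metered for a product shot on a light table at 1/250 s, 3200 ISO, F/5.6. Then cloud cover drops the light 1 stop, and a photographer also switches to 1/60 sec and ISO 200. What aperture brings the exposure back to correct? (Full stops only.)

Scene light: 1 stop darker.
Shutter speed: 1/250 → 1/125 → 1/60 — 2 stops slower (brighter).
ISO: 3200 → 1600 → 800 → 400 → 200 — 4 stops dropped (darker).
Net so far: 3 stops darker. Aperture: f/5.6 → f/4 → f/2.8 → f/2.

f/2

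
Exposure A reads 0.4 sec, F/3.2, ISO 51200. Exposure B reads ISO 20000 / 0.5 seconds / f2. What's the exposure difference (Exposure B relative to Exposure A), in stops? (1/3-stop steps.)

1/3 stop brighter

Aperture: f/3.2 → f/2.8 → f/2.5 → f/2.2 → f/2 — 1 1/3 stops wider (brighter).
Shutter speed: 0.4 → 0.5 — 1/3 stop slower (brighter).
ISO: 51200 → 40000 → 32000 → 25600 → 20000 — 1 1/3 stops dropped (darker).
Net: +1 1/3 +1/3 −1 1/3 = +1/3 stops.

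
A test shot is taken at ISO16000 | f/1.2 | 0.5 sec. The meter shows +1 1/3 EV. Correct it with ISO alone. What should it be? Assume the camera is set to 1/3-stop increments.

Overexposed by 1 1/3 stops → need 1 1/3 stops darker.
ISO: 16000 → 12800 → 10000 → 8000 → 6400.

ISO 6400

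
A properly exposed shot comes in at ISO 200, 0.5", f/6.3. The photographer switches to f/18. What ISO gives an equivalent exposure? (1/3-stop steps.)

ISO 1600

Aperture: f/6.3 → f/7.1 → f/8 → f/9 → f/10 → f/11 → f/13 → f/14 → f/16 → f/18 — 3 stops stopped down (darker).
Need 3 stops brighter from the ISO: 200 → 250 → 320 → 400 → 500 → 640 → 800 → 1000 → 1250 → 1600.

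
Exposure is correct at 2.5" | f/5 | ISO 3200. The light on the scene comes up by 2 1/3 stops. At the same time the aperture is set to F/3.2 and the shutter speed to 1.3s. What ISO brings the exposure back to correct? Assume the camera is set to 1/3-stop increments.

Scene light: 2 1/3 stops brighter.
Aperture: f/5 → f/4.5 → f/4 → f/3.5 → f/3.2 — 1 1/3 stops wider (brighter).
Shutter speed: 2.5 → 2 → 1.6 → 1.3 — 1 stop faster (darker).
Net so far: 2 2/3 stops brighter. ISO: 3200 → 2500 → 2000 → 1600 → 1250 → 1000 → 800 → 640 → 500.

ISO 500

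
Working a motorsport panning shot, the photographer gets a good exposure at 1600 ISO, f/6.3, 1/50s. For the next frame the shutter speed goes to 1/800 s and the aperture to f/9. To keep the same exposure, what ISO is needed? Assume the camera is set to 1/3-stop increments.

ISO 51200

Shutter speed: 1/50 → 1/60 → 1/80 → 1/100 → 1/125 → 1/160 → 1/200 → 1/250 → 1/320 → 1/400 → 1/500 → 1/640 → 1/800 — 4 stops shorter (darker).
Aperture: f/6.3 → f/7.1 → f/8 → f/9 — 1 stop narrower (darker).
Net change so far: 5 stops darker. Offset with the ISO: 1600 → 2000 → 2500 → 3200 → 4000 → 5000 → 6400 → 8000 → 10000 → 12800 → 16000 → 20000 → 25600 → 32000 → 40000 → 51200.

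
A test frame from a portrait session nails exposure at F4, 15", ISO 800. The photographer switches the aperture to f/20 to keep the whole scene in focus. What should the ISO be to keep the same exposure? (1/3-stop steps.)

ISO 20000

Aperture: f/4 → f/4.5 → f/5 → f/5.6 → f/6.3 → f/7.1 → f/8 → f/9 → f/10 → f/11 → f/13 → f/14 → f/16 → f/18 → f/20 — 4 2/3 stops narrower (darker).
Need 4 2/3 stops brighter from the ISO: 800 → 1000 → 1250 → 1600 → 2000 → 2500 → 3200 → 4000 → 5000 → 6400 → 8000 → 10000 → 12800 → 16000 → 20000.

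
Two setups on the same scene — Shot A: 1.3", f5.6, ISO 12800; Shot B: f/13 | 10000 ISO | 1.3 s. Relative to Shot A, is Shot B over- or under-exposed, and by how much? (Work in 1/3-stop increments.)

Aperture: f/5.6 → f/6.3 → f/7.1 → f/8 → f/9 → f/10 → f/11 → f/13 — 2 1/3 stops stopped down (darker).
Shutter speed: unchanged.
ISO: 12800 → 10000 — 1/3 stop lower (darker).
Net: −2 1/3 −1/3 = −2 2/3 stops.

2 2/3 stops darker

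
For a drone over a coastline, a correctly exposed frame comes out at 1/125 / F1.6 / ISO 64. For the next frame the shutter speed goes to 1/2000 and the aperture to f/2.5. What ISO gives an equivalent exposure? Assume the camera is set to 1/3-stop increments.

Shutter speed: 1/125 → 1/160 → 1/200 → 1/250 → 1/320 → 1/400 → 1/500 → 1/640 → 1/800 → 1/1000 → 1/1250 → 1/1600 → 1/2000 — 4 stops faster (darker).
Aperture: f/1.6 → f/1.8 → f/2 → f/2.2 → f/2.5 — 1 1/3 stops smaller aperture (darker).
Net change so far: 5 1/3 stops darker. Offset with the ISO: 64 → 80 → 100 → 125 → 160 → 200 → 250 → 320 → 400 → 500 → 640 → 800 → 1000 → 1250 → 1600 → 2000 → 2500.

ISO 2500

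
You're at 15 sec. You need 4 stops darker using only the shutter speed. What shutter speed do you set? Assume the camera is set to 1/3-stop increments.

1 s

Shutter speed: 15 → 13 → 10 → 8 → 6 → 5 → 4 → 3.2 → 2.5 → 2 → 1.6 → 1.3 → 1 — 4 stops faster (darker).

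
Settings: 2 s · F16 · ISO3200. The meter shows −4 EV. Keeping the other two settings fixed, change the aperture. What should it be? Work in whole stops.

Underexposed by 4 stops → need 4 stops brighter.
Aperture: f/16 → f/11 → f/8 → f/5.6 → f/4.

f/4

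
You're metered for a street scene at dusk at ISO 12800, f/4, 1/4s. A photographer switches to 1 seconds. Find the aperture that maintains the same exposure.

f/8

Shutter speed: 1/4 → 1/2 → 1 — 2 stops longer (brighter).
Need 2 stops darker from the aperture: f/4 → f/5.6 → f/8.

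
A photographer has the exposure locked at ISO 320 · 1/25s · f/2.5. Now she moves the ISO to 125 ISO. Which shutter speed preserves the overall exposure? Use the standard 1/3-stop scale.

1/10s

ISO: 320 → 250 → 200 → 160 → 125 — 1 1/3 stops dropped (darker).
Need 1 1/3 stops brighter from the shutter speed: 1/25 → 1/20 → 1/15 → 1/13 → 1/10.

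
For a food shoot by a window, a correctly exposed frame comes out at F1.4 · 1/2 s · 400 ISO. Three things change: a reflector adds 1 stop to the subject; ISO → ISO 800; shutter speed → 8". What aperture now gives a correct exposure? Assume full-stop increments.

Scene light: 1 stop brighter.
ISO: 400 → 800 — 1 stop higher (brighter).
Shutter speed: 1/2 → 1 → 2 → 4 → 8 — 4 stops longer (brighter).
Net so far: 6 stops brighter. Aperture: f/1.4 → f/2 → f/2.8 → f/4 → f/5.6 → f/8 → f/11.

f/11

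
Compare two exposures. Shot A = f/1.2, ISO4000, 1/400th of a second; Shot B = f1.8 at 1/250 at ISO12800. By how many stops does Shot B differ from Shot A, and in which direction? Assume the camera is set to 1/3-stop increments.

1 1/3 stops brighter

Aperture: f/1.2 → f/1.4 → f/1.6 → f/1.8 — 1 stop narrower (darker).
Shutter speed: 1/400 → 1/320 → 1/250 — 2/3 stop longer (brighter).
ISO: 4000 → 5000 → 6400 → 8000 → 10000 → 12800 — 1 2/3 stops higher (brighter).
Net: −1 +2/3 +1 2/3 = +1 1/3 stops.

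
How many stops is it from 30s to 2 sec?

4 stops

30 → 15 → 8 → 4 → 2 — count the steps: 4 stops.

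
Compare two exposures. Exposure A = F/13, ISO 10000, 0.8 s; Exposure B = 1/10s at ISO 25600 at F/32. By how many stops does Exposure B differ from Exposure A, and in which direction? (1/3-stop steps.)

4 1/3 stops darker

Aperture: f/13 → f/14 → f/16 → f/18 → f/20 → f/22 → f/25 → f/29 → f/32 — 2 2/3 stops narrower (darker).
Shutter speed: 0.8 → 0.6 → 0.5 → 0.4 → 0.3 → 1/4 → 1/5 → 1/6 → 1/8 → 1/10 — 3 stops shorter (darker).
ISO: 10000 → 12800 → 16000 → 20000 → 25600 — 1 1/3 stops higher (brighter).
Net: −2 2/3 −3 +1 1/3 = −4 1/3 stops.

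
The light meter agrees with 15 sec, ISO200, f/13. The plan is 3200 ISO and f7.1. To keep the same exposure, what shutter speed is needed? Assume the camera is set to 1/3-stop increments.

ISO: 200 → 250 → 320 → 400 → 500 → 640 → 800 → 1000 → 1250 → 1600 → 2000 → 2500 → 3200 — 4 stops higher (brighter).
Aperture: f/13 → f/11 → f/10 → f/9 → f/8 → f/7.1 — 1 2/3 stops wider (brighter).
Net change so far: 5 2/3 stops brighter. Offset with the shutter speed: 15 → 13 → 10 → 8 → 6 → 5 → 4 → 3.2 → 2.5 → 2 → 1.6 → 1.3 → 1 → 0.8 → 0.6 → 0.5 → 0.4 → 0.3.

0.3 s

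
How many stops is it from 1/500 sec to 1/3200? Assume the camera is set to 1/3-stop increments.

2 2/3 stops

1/500 → 1/640 → 1/800 → 1/1000 → 1/1250 → 1/1600 → 1/2000 → 1/2500 → 1/3200 — count the steps: 8 third-stops = 2 2/3 stops.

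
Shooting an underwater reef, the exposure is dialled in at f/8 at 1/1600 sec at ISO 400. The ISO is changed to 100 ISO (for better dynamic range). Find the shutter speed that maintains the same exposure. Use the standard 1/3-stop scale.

1/400s

ISO: 400 → 320 → 250 → 200 → 160 → 125 → 100 — 2 stops dropped (darker).
Need 2 stops brighter from the shutter speed: 1/1600 → 1/1250 → 1/1000 → 1/800 → 1/640 → 1/500 → 1/400.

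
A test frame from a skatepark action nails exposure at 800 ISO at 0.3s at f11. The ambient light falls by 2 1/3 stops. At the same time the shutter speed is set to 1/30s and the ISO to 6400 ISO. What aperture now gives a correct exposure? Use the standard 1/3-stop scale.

f/4.5

Scene light: 2 1/3 stops darker.
Shutter speed: 0.3 → 1/4 → 1/5 → 1/6 → 1/8 → 1/10 → 1/13 → 1/15 → 1/20 → 1/25 → 1/30 — 3 1/3 stops shorter (darker).
ISO: 800 → 1000 → 1250 → 1600 → 2000 → 2500 → 3200 → 4000 → 5000 → 6400 — 3 stops higher (brighter).
Net so far: 2 2/3 stops darker. Aperture: f/11 → f/10 → f/9 → f/8 → f/7.1 → f/6.3 → f/5.6 → f/5 → f/4.5.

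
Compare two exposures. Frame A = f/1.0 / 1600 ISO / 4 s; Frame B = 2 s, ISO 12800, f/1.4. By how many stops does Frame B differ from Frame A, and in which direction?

Aperture: f/1.0 → f/1.4 — 1 stop stopped down (darker).
Shutter speed: 4 → 2 — 1 stop shorter (darker).
ISO: 1600 → 3200 → 6400 → 12800 — 3 stops raised (brighter).
Net: −1 −1 +3 = +1 stop.

1 stop brighter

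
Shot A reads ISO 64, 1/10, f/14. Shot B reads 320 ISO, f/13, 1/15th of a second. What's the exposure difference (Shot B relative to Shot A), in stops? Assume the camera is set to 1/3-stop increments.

Aperture: f/14 → f/13 — 1/3 stop opened up (brighter).
Shutter speed: 1/10 → 1/13 → 1/15 — 2/3 stop faster (darker).
ISO: 64 → 80 → 100 → 125 → 160 → 200 → 250 → 320 — 2 1/3 stops higher (brighter).
Net: +1/3 −2/3 +2 1/3 = +2 stops.

2 stops brighter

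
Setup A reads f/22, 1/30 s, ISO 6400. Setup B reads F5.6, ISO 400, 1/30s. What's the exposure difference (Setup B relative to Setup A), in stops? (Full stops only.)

same exposure (0 stops)

Aperture: f/22 → f/16 → f/11 → f/8 → f/5.6 — 4 stops larger aperture (brighter).
Shutter speed: unchanged.
ISO: 6400 → 3200 → 1600 → 800 → 400 — 4 stops dropped (darker).
Net: +4 −4 = 0 stops.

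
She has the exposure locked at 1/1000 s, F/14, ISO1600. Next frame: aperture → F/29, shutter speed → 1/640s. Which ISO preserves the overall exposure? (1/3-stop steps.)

ISO 4000

Aperture: f/14 → f/16 → f/18 → f/20 → f/22 → f/25 → f/29 — 2 stops stopped down (darker).
Shutter speed: 1/1000 → 1/800 → 1/640 — 2/3 stop slower (brighter).
Net change so far: 1 1/3 stops darker. Offset with the ISO: 1600 → 2000 → 2500 → 3200 → 4000.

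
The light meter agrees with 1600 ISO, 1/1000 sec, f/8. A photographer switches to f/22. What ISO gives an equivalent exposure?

Aperture: f/8 → f/11 → f/16 → f/22 — 3 stops smaller aperture (darker).
Need 3 stops brighter from the ISO: 1600 → 3200 → 6400 → 12800.

ISO 12800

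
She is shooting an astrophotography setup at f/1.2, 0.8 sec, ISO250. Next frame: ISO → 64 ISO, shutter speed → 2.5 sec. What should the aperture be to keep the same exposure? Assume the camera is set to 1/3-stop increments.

ISO: 250 → 200 → 160 → 125 → 100 → 80 → 64 — 2 stops dropped (darker).
Shutter speed: 0.8 → 1 → 1.3 → 1.6 → 2 → 2.5 — 1 2/3 stops slower (brighter).
Net change so far: 1/3 stop darker. Offset with the aperture: f/1.2 → f/1.1.

f/1.1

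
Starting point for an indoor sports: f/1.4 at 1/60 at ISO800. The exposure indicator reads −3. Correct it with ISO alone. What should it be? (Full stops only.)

Underexposed by 3 stops → need 3 stops brighter.
ISO: 800 → 1600 → 3200 → 6400.

ISO 6400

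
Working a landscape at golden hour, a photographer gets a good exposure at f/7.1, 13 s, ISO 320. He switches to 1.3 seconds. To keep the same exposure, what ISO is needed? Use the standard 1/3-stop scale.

ISO 3200

Shutter speed: 13 → 10 → 8 → 6 → 5 → 4 → 3.2 → 2.5 → 2 → 1.6 → 1.3 — 3 1/3 stops faster (darker).
Need 3 1/3 stops brighter from the ISO: 320 → 400 → 500 → 640 → 800 → 1000 → 1250 → 1600 → 2000 → 2500 → 3200.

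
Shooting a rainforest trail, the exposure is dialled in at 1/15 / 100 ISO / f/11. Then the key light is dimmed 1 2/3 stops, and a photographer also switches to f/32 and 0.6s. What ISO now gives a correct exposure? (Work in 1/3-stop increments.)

Scene light: 1 2/3 stops darker.
Aperture: f/11 → f/13 → f/14 → f/16 → f/18 → f/20 → f/22 → f/25 → f/29 → f/32 — 3 stops smaller aperture (darker).
Shutter speed: 1/15 → 1/13 → 1/10 → 1/8 → 1/6 → 1/5 → 1/4 → 0.3 → 0.4 → 0.5 → 0.6 — 3 1/3 stops longer (brighter).
Net so far: 1 1/3 stops darker. ISO: 100 → 125 → 160 → 200 → 250.

ISO 250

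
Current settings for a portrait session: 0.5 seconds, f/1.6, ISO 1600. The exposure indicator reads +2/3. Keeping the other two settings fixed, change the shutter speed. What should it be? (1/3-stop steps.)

Overexposed by 2/3 stop → need 2/3 stop darker.
Shutter speed: 0.5 → 0.4 → 0.3.

0.3 s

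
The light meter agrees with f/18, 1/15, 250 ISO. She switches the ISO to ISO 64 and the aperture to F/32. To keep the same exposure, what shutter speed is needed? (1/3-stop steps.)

ISO: 250 → 200 → 160 → 125 → 100 → 80 → 64 — 2 stops dropped (darker).
Aperture: f/18 → f/20 → f/22 → f/25 → f/29 → f/32 — 1 2/3 stops smaller aperture (darker).
Net change so far: 3 2/3 stops darker. Offset with the shutter speed: 1/15 → 1/13 → 1/10 → 1/8 → 1/6 → 1/5 → 1/4 → 0.3 → 0.4 → 0.5 → 0.6 → 0.8.

0.8 s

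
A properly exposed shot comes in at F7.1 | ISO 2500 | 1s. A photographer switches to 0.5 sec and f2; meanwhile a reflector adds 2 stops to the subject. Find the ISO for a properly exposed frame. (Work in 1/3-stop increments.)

ISO 100

Scene light: 2 stops brighter.
Shutter speed: 1 → 0.8 → 0.6 → 0.5 — 1 stop shorter (darker).
Aperture: f/7.1 → f/6.3 → f/5.6 → f/5 → f/4.5 → f/4 → f/3.5 → f/3.2 → f/2.8 → f/2.5 → f/2.2 → f/2 — 3 2/3 stops larger aperture (brighter).
Net so far: 4 2/3 stops brighter. ISO: 2500 → 2000 → 1600 → 1250 → 1000 → 800 → 640 → 500 → 400 → 320 → 250 → 200 → 160 → 125 → 100.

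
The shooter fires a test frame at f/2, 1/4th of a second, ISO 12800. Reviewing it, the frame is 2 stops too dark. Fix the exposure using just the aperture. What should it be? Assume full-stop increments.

f/1.0

Underexposed by 2 stops → need 2 stops brighter.
Aperture: f/2 → f/1.4 → f/1.0.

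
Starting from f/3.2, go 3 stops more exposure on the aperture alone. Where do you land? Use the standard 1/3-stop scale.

f/1.1

Aperture: f/3.2 → f/2.8 → f/2.5 → f/2.2 → f/2 → f/1.8 → f/1.6 → f/1.4 → f/1.2 → f/1.1 — 3 stops opened up (brighter).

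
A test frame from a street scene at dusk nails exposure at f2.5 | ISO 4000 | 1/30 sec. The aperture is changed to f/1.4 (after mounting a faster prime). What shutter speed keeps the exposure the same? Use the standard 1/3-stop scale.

Aperture: f/2.5 → f/2.2 → f/2 → f/1.8 → f/1.6 → f/1.4 — 1 2/3 stops larger aperture (brighter).
Need 1 2/3 stops darker from the shutter speed: 1/30 → 1/40 → 1/50 → 1/60 → 1/80 → 1/100.

1/100s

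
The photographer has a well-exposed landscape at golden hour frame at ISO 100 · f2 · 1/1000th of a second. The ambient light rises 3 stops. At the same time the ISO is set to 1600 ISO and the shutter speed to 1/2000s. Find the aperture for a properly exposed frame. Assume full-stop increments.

f/16

Scene light: 3 stops brighter.
ISO: 100 → 200 → 400 → 800 → 1600 — 4 stops raised (brighter).
Shutter speed: 1/1000 → 1/2000 — 1 stop faster (darker).
Net so far: 6 stops brighter. Aperture: f/2 → f/2.8 → f/4 → f/5.6 → f/8 → f/11 → f/16.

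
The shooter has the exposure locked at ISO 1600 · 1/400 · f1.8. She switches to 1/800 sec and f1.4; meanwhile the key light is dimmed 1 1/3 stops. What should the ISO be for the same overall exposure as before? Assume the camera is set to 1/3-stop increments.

ISO 5000

Scene light: 1 1/3 stops darker.
Shutter speed: 1/400 → 1/500 → 1/640 → 1/800 — 1 stop faster (darker).
Aperture: f/1.8 → f/1.6 → f/1.4 — 2/3 stop wider (brighter).
Net so far: 1 2/3 stops darker. ISO: 1600 → 2000 → 2500 → 3200 → 4000 → 5000.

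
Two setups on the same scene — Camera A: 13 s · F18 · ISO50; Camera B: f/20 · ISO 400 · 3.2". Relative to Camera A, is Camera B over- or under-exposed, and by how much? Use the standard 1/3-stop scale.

2/3 stop brighter

Aperture: f/18 → f/20 — 1/3 stop narrower (darker).
Shutter speed: 13 → 10 → 8 → 6 → 5 → 4 → 3.2 — 2 stops shorter (darker).
ISO: 50 → 64 → 80 → 100 → 125 → 160 → 200 → 250 → 320 → 400 — 3 stops raised (brighter).
Net: −1/3 −2 +3 = +2/3 stops.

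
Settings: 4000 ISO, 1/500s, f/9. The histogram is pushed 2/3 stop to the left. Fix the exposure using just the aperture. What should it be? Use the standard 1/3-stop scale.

Underexposed by 2/3 stop → need 2/3 stop brighter.
Aperture: f/9 → f/8 → f/7.1.

f/7.1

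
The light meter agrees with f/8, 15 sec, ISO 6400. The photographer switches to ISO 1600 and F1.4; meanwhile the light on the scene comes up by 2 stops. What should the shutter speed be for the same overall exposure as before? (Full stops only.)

Scene light: 2 stops brighter.
ISO: 6400 → 3200 → 1600 — 2 stops lower (darker).
Aperture: f/8 → f/5.6 → f/4 → f/2.8 → f/2 → f/1.4 — 5 stops opened up (brighter).
Net so far: 5 stops brighter. Shutter speed: 15 → 8 → 4 → 2 → 1 → 1/2.

1/2s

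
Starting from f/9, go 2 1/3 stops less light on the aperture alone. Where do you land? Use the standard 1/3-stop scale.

f/20

Aperture: f/9 → f/10 → f/11 → f/13 → f/14 → f/16 → f/18 → f/20 — 2 1/3 stops stopped down (darker).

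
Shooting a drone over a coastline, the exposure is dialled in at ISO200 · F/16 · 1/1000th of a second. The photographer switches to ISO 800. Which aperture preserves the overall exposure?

f/32

ISO: 200 → 400 → 800 — 2 stops raised (brighter).
Need 2 stops darker from the aperture: f/16 → f/22 → f/32.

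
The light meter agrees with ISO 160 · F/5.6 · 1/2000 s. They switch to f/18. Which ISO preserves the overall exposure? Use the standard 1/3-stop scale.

Aperture: f/5.6 → f/6.3 → f/7.1 → f/8 → f/9 → f/10 → f/11 → f/13 → f/14 → f/16 → f/18 — 3 1/3 stops narrower (darker).
Need 3 1/3 stops brighter from the ISO: 160 → 200 → 250 → 320 → 400 → 500 → 640 → 800 → 1000 → 1250 → 1600.

ISO 1600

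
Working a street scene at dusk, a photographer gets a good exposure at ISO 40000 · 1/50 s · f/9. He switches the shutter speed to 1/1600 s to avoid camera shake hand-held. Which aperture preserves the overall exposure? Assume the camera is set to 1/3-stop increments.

Shutter speed: 1/50 → 1/60 → 1/80 → 1/100 → 1/125 → 1/160 → 1/200 → 1/250 → 1/320 → 1/400 → 1/500 → 1/640 → 1/800 → 1/1000 → 1/1250 → 1/1600 — 5 stops faster (darker).
Need 5 stops brighter from the aperture: f/9 → f/8 → f/7.1 → f/6.3 → f/5.6 → f/5 → f/4.5 → f/4 → f/3.5 → f/3.2 → f/2.8 → f/2.5 → f/2.2 → f/2 → f/1.8 → f/1.6.

f/1.6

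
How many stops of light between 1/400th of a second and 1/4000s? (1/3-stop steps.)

3 1/3 stops

1/400 → 1/500 → 1/640 → 1/800 → 1/1000 → 1/1250 → 1/1600 → 1/2000 → 1/2500 → 1/3200 → 1/4000 — count the steps: 10 third-stops = 3 1/3 stops.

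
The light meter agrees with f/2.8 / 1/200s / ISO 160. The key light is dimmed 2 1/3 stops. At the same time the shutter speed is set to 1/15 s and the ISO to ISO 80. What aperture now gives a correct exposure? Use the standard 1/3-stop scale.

f/3.2

Scene light: 2 1/3 stops darker.
Shutter speed: 1/200 → 1/160 → 1/125 → 1/100 → 1/80 → 1/60 → 1/50 → 1/40 → 1/30 → 1/25 → 1/20 → 1/15 — 3 2/3 stops slower (brighter).
ISO: 160 → 125 → 100 → 80 — 1 stop lower (darker).
Net so far: 1/3 stop brighter. Aperture: f/2.8 → f/3.2.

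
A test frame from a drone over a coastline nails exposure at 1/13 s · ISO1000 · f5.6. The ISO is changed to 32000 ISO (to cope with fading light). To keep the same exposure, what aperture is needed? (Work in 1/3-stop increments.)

ISO: 1000 → 1250 → 1600 → 2000 → 2500 → 3200 → 4000 → 5000 → 6400 → 8000 → 10000 → 12800 → 16000 → 20000 → 25600 → 32000 — 5 stops raised (brighter).
Need 5 stops darker from the aperture: f/5.6 → f/6.3 → f/7.1 → f/8 → f/9 → f/10 → f/11 → f/13 → f/14 → f/16 → f/18 → f/20 → f/22 → f/25 → f/29 → f/32.

f/32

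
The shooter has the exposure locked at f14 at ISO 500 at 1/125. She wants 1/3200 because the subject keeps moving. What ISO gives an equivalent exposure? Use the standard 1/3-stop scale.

ISO 12800

Shutter speed: 1/125 → 1/160 → 1/200 → 1/250 → 1/320 → 1/400 → 1/500 → 1/640 → 1/800 → 1/1000 → 1/1250 → 1/1600 → 1/2000 → 1/2500 → 1/3200 — 4 2/3 stops shorter (darker).
Need 4 2/3 stops brighter from the ISO: 500 → 640 → 800 → 1000 → 1250 → 1600 → 2000 → 2500 → 3200 → 4000 → 5000 → 6400 → 8000 → 10000 → 12800.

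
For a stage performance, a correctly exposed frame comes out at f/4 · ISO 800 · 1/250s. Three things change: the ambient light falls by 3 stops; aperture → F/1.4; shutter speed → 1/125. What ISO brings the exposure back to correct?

Scene light: 3 stops darker.
Aperture: f/4 → f/2.8 → f/2 → f/1.4 — 3 stops larger aperture (brighter).
Shutter speed: 1/250 → 1/125 — 1 stop longer (brighter).
Net so far: 1 stop brighter. ISO: 800 → 400.

ISO 400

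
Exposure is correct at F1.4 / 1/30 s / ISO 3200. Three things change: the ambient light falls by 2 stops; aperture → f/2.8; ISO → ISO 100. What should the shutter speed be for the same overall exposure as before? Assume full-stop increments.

Scene light: 2 stops darker.
Aperture: f/1.4 → f/2 → f/2.8 — 2 stops smaller aperture (darker).
ISO: 3200 → 1600 → 800 → 400 → 200 → 100 — 5 stops dropped (darker).
Net so far: 9 stops darker. Shutter speed: 1/30 → 1/15 → 1/8 → 1/4 → 1/2 → 1 → 2 → 4 → 8 → 15.

15 s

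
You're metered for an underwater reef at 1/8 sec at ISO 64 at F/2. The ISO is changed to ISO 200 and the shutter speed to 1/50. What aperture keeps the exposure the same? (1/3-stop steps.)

f/1.4

ISO: 64 → 80 → 100 → 125 → 160 → 200 — 1 2/3 stops higher (brighter).
Shutter speed: 1/8 → 1/10 → 1/13 → 1/15 → 1/20 → 1/25 → 1/30 → 1/40 → 1/50 — 2 2/3 stops shorter (darker).
Net change so far: 1 stop darker. Offset with the aperture: f/2 → f/1.8 → f/1.6 → f/1.4.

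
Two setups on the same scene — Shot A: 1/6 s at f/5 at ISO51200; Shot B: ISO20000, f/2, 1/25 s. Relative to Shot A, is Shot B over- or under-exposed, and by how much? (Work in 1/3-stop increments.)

2/3 stop darker

Aperture: f/5 → f/4.5 → f/4 → f/3.5 → f/3.2 → f/2.8 → f/2.5 → f/2.2 → f/2 — 2 2/3 stops larger aperture (brighter).
Shutter speed: 1/6 → 1/8 → 1/10 → 1/13 → 1/15 → 1/20 → 1/25 — 2 stops shorter (darker).
ISO: 51200 → 40000 → 32000 → 25600 → 20000 — 1 1/3 stops lower (darker).
Net: +2 2/3 −2 −1 1/3 = −2/3 stops.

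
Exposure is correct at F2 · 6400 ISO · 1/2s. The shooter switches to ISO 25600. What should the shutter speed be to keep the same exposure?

1/8s

ISO: 6400 → 12800 → 25600 — 2 stops higher (brighter).
Need 2 stops darker from the shutter speed: 1/2 → 1/4 → 1/8.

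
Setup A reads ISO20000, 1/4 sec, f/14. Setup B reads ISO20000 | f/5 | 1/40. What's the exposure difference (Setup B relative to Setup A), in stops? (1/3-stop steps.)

1/3 stop darker

Aperture: f/14 → f/13 → f/11 → f/10 → f/9 → f/8 → f/7.1 → f/6.3 → f/5.6 → f/5 — 3 stops larger aperture (brighter).
Shutter speed: 1/4 → 1/5 → 1/6 → 1/8 → 1/10 → 1/13 → 1/15 → 1/20 → 1/25 → 1/30 → 1/40 — 3 1/3 stops shorter (darker).
ISO: unchanged.
Net: +3 −3 1/3 = −1/3 stops.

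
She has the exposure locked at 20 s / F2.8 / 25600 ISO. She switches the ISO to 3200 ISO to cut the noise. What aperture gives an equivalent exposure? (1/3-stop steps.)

ISO: 25600 → 20000 → 16000 → 12800 → 10000 → 8000 → 6400 → 5000 → 4000 → 3200 — 3 stops dropped (darker).
Need 3 stops brighter from the aperture: f/2.8 → f/2.5 → f/2.2 → f/2 → f/1.8 → f/1.6 → f/1.4 → f/1.2 → f/1.1 → f/1.0.

f/1.0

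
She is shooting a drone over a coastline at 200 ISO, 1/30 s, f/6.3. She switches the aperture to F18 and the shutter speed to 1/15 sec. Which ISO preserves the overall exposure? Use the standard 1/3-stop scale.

Aperture: f/6.3 → f/7.1 → f/8 → f/9 → f/10 → f/11 → f/13 → f/14 → f/16 → f/18 — 3 stops narrower (darker).
Shutter speed: 1/30 → 1/25 → 1/20 → 1/15 — 1 stop longer (brighter).
Net change so far: 2 stops darker. Offset with the ISO: 200 → 250 → 320 → 400 → 500 → 640 → 800.

ISO 800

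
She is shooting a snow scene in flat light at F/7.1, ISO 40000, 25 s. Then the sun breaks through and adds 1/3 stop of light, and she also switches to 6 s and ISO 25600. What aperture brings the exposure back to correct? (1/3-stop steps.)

f/3.2

Scene light: 1/3 stop brighter.
Shutter speed: 25 → 20 → 15 → 13 → 10 → 8 → 6 — 2 stops faster (darker).
ISO: 40000 → 32000 → 25600 — 2/3 stop lower (darker).
Net so far: 2 1/3 stops darker. Aperture: f/7.1 → f/6.3 → f/5.6 → f/5 → f/4.5 → f/4 → f/3.5 → f/3.2.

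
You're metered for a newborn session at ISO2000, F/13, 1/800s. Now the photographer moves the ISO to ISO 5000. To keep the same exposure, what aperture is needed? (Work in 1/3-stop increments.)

ISO: 2000 → 2500 → 3200 → 4000 → 5000 — 1 1/3 stops raised (brighter).
Need 1 1/3 stops darker from the aperture: f/13 → f/14 → f/16 → f/18 → f/20.

f/20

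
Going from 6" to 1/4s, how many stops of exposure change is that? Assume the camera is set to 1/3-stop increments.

6 → 5 → 4 → 3.2 → 2.5 → 2 → 1.6 → 1.3 → 1 → 0.8 → 0.6 → 0.5 → 0.4 → 0.3 → 1/4 — count the steps: 14 third-stops = 4 2/3 stops.

4 2/3 stops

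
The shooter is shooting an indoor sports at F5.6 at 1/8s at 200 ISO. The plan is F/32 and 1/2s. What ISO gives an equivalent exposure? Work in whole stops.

Aperture: f/5.6 → f/8 → f/11 → f/16 → f/22 → f/32 — 5 stops smaller aperture (darker).
Shutter speed: 1/8 → 1/4 → 1/2 — 2 stops slower (brighter).
Net change so far: 3 stops darker. Offset with the ISO: 200 → 400 → 800 → 1600.

ISO 1600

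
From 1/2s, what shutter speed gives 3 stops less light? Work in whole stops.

Shutter speed: 1/2 → 1/4 → 1/8 → 1/15 — 3 stops shorter (darker).

1/15s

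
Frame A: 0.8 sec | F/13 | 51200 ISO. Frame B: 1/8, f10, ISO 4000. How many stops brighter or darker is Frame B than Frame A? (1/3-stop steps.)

5 2/3 stops darker

Aperture: f/13 → f/11 → f/10 — 2/3 stop wider (brighter).
Shutter speed: 0.8 → 0.6 → 0.5 → 0.4 → 0.3 → 1/4 → 1/5 → 1/6 → 1/8 — 2 2/3 stops shorter (darker).
ISO: 51200 → 40000 → 32000 → 25600 → 20000 → 16000 → 12800 → 10000 → 8000 → 6400 → 5000 → 4000 — 3 2/3 stops dropped (darker).
Net: +2/3 −2 2/3 −3 2/3 = −5 2/3 stops.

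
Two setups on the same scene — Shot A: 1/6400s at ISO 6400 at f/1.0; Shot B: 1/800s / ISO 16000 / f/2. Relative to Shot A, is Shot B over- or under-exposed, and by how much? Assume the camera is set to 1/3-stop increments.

2 1/3 stops brighter

Aperture: f/1.0 → f/1.1 → f/1.2 → f/1.4 → f/1.6 → f/1.8 → f/2 — 2 stops stopped down (darker).
Shutter speed: 1/6400 → 1/5000 → 1/4000 → 1/3200 → 1/2500 → 1/2000 → 1/1600 → 1/1250 → 1/1000 → 1/800 — 3 stops slower (brighter).
ISO: 6400 → 8000 → 10000 → 12800 → 16000 — 1 1/3 stops raised (brighter).
Net: −2 +3 +1 1/3 = +2 1/3 stops.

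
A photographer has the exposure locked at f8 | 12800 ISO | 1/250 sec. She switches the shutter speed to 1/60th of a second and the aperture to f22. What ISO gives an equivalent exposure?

ISO 25600

Shutter speed: 1/250 → 1/125 → 1/60 — 2 stops longer (brighter).
Aperture: f/8 → f/11 → f/16 → f/22 — 3 stops narrower (darker).
Net change so far: 1 stop darker. Offset with the ISO: 12800 → 25600.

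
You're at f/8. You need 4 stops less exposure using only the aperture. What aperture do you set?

Aperture: f/8 → f/11 → f/16 → f/22 → f/32 — 4 stops smaller aperture (darker).

f/32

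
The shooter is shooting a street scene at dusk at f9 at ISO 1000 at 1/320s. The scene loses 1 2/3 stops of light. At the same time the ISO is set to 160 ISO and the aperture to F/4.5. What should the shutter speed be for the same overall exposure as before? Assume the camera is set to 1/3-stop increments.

1/60s

Scene light: 1 2/3 stops darker.
ISO: 1000 → 800 → 640 → 500 → 400 → 320 → 250 → 200 → 160 — 2 2/3 stops dropped (darker).
Aperture: f/9 → f/8 → f/7.1 → f/6.3 → f/5.6 → f/5 → f/4.5 — 2 stops wider (brighter).
Net so far: 2 1/3 stops darker. Shutter speed: 1/320 → 1/250 → 1/200 → 1/160 → 1/125 → 1/100 → 1/80 → 1/60.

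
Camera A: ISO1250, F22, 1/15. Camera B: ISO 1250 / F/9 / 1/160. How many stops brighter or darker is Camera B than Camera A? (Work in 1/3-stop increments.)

2/3 stop darker

Aperture: f/22 → f/20 → f/18 → f/16 → f/14 → f/13 → f/11 → f/10 → f/9 — 2 2/3 stops opened up (brighter).
Shutter speed: 1/15 → 1/20 → 1/25 → 1/30 → 1/40 → 1/50 → 1/60 → 1/80 → 1/100 → 1/125 → 1/160 — 3 1/3 stops shorter (darker).
ISO: unchanged.
Net: +2 2/3 −3 1/3 = −2/3 stops.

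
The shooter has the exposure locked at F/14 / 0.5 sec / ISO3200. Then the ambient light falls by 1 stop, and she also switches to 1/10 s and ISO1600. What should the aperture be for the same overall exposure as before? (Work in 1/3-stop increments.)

f/3.2

Scene light: 1 stop darker.
Shutter speed: 0.5 → 0.4 → 0.3 → 1/4 → 1/5 → 1/6 → 1/8 → 1/10 — 2 1/3 stops faster (darker).
ISO: 3200 → 2500 → 2000 → 1600 — 1 stop dropped (darker).
Net so far: 4 1/3 stops darker. Aperture: f/14 → f/13 → f/11 → f/10 → f/9 → f/8 → f/7.1 → f/6.3 → f/5.6 → f/5 → f/4.5 → f/4 → f/3.5 → f/3.2.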